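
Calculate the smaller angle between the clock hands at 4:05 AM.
Hour hand position: 4 x 30 + 5 x 0.5 = 122.5 degrees
Minute hand position: 5 x 6 = 30 degrees
Difference: |122.5 - 30| = 92.5 degrees
The angle between the hands is 92.5 degrees

Final answer: 92.5 degrees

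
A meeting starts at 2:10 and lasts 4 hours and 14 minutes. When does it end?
Starting time: 2:10
Adding 14 minutes to 10 minutes: 10 + 14 = 24 minutes
Adding 4 hours: 2 + 4 = 6
Final time: 6:24

Final answer: 6:24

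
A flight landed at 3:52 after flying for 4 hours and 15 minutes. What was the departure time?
Starting time: 3:52 = 232 total minutes past 12:00
Subtracting: 4 hours and 15 minutes = 255 minutes
232 - 255 = -23 (negative, add 12 hours = 720) = 697 minutes
= 11 hours and 37 minutes past 12:00 = 11:37

Final answer: 11:37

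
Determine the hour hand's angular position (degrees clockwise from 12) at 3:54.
The hour hand moves 30 degrees per hour and 0.5 degrees per minute.
At 3:54: (3) x 30 + 54 x 0.5 = 90 + 27 = 117 degrees

Final answer: 117 degrees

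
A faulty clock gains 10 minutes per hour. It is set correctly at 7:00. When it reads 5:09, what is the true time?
For every 60 true minutes, the faulty clock advances 70 minutes, so 1 faulty-clock minute corresponds to 60/70 true minutes.
From 7:00 to 5:09 on the faulty dial is 609 minutes.
True elapsed: 609 x 60/70 = 522 minutes = 8 hours and 42 minutes.
True time: 7:00 + 8 hours and 42 minutes = 3:42.

Final answer: 3:42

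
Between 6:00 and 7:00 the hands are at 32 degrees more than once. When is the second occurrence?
At t minutes past 6:00, the hour hand is at 30 x 6 + 0.5t degrees and the minute hand is at 6t degrees.
The smaller angle between them is 32 degrees when |30H - 5.5t| = 32 or |30H - 5.5t| = 328.
With H = 6, solve 30 x 6 - 5.5t = +/- target for each target:
  t = (30 x 6 - 32) / 5.5 = 26.91
  t = (30 x 6 + 32) / 5.5 = 38.55
  t = (30 x 6 - 328) / 5.5 = -26.91 (outside (0, 60))
  t = (30 x 6 + 328) / 5.5 = 92.36 (outside (0, 60))
Valid solutions in (0, 60): {26.91, 38.55} minutes.
The second occurrence is t = 38.55 minutes.
The hands form a 32-degree angle at 38.55 minutes past 6:00.

Final answer: 38.55 minutes past 6:00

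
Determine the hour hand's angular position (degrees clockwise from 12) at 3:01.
The hour hand moves 30 degrees per hour and 0.5 degrees per minute.
At 3:01: (3) x 30 + 1 x 0.5 = 90 + 0.5 = 90.5 degrees

Final answer: 90.5 degrees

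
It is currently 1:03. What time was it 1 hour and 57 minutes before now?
Starting time: 1:03 = 63 total minutes past 12:00
Subtracting: 1 hour and 57 minutes = 117 minutes
63 - 117 = -54 (negative, add 12 hours = 720) = 666 minutes
= 11 hours and 6 minutes past 12:00 = 11:06

Final answer: 11:06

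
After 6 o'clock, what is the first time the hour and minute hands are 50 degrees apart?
At t minutes past 6:00, the hour hand is at 30 x 6 + 0.5t degrees and the minute hand is at 6t degrees.
The smaller angle between them is 50 degrees when |30H - 5.5t| = 50 or |30H - 5.5t| = 310.
With H = 6, solve 30 x 6 - 5.5t = +/- target for each target:
  t = (30 x 6 - 50) / 5.5 = 23.64
  t = (30 x 6 + 50) / 5.5 = 41.82
  t = (30 x 6 - 310) / 5.5 = -23.64 (outside (0, 60))
  t = (30 x 6 + 310) / 5.5 = 89.09 (outside (0, 60))
Valid solutions in (0, 60): {23.64, 41.82} minutes.
The first occurrence is t = 23.64 minutes.
The hands form a 50-degree angle at 23.64 minutes past 6:00.

Final answer: 23.64 minutes past 6:00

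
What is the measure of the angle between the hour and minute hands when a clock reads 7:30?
Hour hand position: 7 x 30 + 30 x 0.5 = 225 degrees
Minute hand position: 30 x 6 = 180 degrees
Difference: |225 - 180| = 45 degrees
The angle between the hands is 45 degrees

Final answer: 45 degrees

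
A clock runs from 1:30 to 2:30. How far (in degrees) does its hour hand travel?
The hour hand moves 0.5 degrees per minute.
Time elapsed: 2:30 - 1:30 = 60 minutes
Angular displacement: 60 x 0.5 = 30 degrees

Final answer: 30 degrees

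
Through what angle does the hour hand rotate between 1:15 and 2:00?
The hour hand moves 0.5 degrees per minute.
Time elapsed: 2:00 - 1:15 = 45 minutes
Angular displacement: 45 x 0.5 = 22.5 degrees

Final answer: 22.5 degrees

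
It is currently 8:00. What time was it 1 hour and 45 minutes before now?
Starting time: 8:00 = 480 total minutes past 12:00
Subtracting: 1 hour and 45 minutes = 105 minutes
480 - 105 = 375 minutes
= 6 hours and 15 minutes past 12:00 = 6:15

Final answer: 6:15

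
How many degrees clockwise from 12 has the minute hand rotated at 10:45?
The minute hand moves 6 degrees per minute.
At 10:45: 45 x 6 = 270 degrees

Final answer: 270 degrees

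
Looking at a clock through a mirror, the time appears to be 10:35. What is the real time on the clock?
Reflection across the vertical (12-6) axis maps a hand at angle A degrees to (360 - A) degrees, which sends a reading of T minutes past 12:00 to (720 - T) minutes past 12:00.
Mirror reads 10:35 = 635 minutes past 12:00.
Actual time: (720 - 635) mod 720 = 85 minutes = 1:25.

Final answer: 1:25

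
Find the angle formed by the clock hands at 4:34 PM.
Hour hand position: 4 x 30 + 34 x 0.5 = 137 degrees
Minute hand position: 34 x 6 = 204 degrees
Difference: |137 - 204| = 67 degrees
The angle between the hands is 67 degrees

Final answer: 67 degrees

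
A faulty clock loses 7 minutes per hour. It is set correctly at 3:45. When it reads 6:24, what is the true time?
For every 60 true minutes, the faulty clock advances 53 minutes, so 1 faulty-clock minute corresponds to 60/53 true minutes.
From 3:45 to 6:24 on the faulty dial is 159 minutes.
True elapsed: 159 x 60/53 = 180 minutes = 3 hours.
True time: 3:45 + 3 hours = 6:45.

Final answer: 6:45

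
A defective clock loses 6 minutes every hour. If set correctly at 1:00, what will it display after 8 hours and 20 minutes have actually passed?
For every 60 true minutes, the faulty clock advances 60 - 6 = 54 minutes.
True elapsed: 8 hours and 20 minutes = 500 minutes.
Faulty clock advances: 500 x 54/60 = 450 minutes (drift: 50 minutes behind).
Shown time: 1:00 + 450 minutes = 8:30.

Final answer: 8:30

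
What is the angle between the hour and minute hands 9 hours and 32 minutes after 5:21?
First find the time 9 hours and 32 minutes after 5:21.
Total minutes: 5 x 60 + 21 + 9 x 60 + 32 = 893.
893 mod 720 = 173 minutes = 2:53.
Now compute the angle at 2:53:
Hour hand: 2 x 30 + 53 x 0.5 = 86.5 degrees
Minute hand: 53 x 6 = 318 degrees
Difference: |86.5 - 318| = 231.5 degrees
Smaller angle: 360 - 231.5 = 128.5 degrees

Final answer: 128.5 degrees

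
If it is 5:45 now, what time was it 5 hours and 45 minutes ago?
Starting time: 5:45 = 345 total minutes past 12:00
Subtracting: 5 hours and 45 minutes = 345 minutes
345 - 345 = 0 minutes
= 0 minutes past 12:00 = 12:00

Final answer: 12:00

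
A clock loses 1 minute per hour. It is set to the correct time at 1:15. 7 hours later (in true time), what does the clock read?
For every 60 true minutes, the faulty clock advances 60 - 1 = 59 minutes.
True elapsed: 7 hours = 420 minutes.
Faulty clock advances: 420 x 59/60 = 413 minutes (drift: 7 minutes behind).
Shown time: 1:15 + 413 minutes = 8:08.

Final answer: 8:08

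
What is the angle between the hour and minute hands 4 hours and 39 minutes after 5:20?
First find the time 4 hours and 39 minutes after 5:20.
Total minutes: 5 x 60 + 20 + 4 x 60 + 39 = 599.
599 mod 720 = 599 minutes = 9:59.
Now compute the angle at 9:59:
Hour hand: 9 x 30 + 59 x 0.5 = 299.5 degrees
Minute hand: 59 x 6 = 354 degrees
Difference: |299.5 - 354| = 54.5 degrees
The angle is 54.5 degrees

Final answer: 54.5 degrees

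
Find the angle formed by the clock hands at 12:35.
Hour hand position: 0 x 30 + 35 x 0.5 = 17.5 degrees
Minute hand position: 35 x 6 = 210 degrees
Difference: |17.5 - 210| = 192.5 degrees
Since 192.5 > 180, the smaller angle is 360 - 192.5 = 167.5 degrees

Final answer: 167.5 degrees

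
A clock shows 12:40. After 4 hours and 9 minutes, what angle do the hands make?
First find the time 4 hours and 9 minutes after 12:40.
Total minutes: 12 x 60 + 40 + 4 x 60 + 9 = 1009.
1009 mod 720 = 289 minutes = 4:49.
Now compute the angle at 4:49:
Hour hand: 4 x 30 + 49 x 0.5 = 144.5 degrees
Minute hand: 49 x 6 = 294 degrees
Difference: |144.5 - 294| = 149.5 degrees
The angle is 149.5 degrees

Final answer: 149.5 degrees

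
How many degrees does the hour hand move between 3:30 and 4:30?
The hour hand moves 0.5 degrees per minute.
Time elapsed: 4:30 - 3:30 = 60 minutes
Angular displacement: 60 x 0.5 = 30 degrees

Final answer: 30 degrees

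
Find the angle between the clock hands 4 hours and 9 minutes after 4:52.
First find the time 4 hours and 9 minutes after 4:52.
Total minutes: 4 x 60 + 52 + 4 x 60 + 9 = 541.
541 mod 720 = 541 minutes = 9:01.
Now compute the angle at 9:01:
Hour hand: 9 x 30 + 1 x 0.5 = 270.5 degrees
Minute hand: 1 x 6 = 6 degrees
Difference: |270.5 - 6| = 264.5 degrees
Smaller angle: 360 - 264.5 = 95.5 degrees

Final answer: 95.5 degrees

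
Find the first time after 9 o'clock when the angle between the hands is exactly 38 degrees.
At t minutes past 9:00, the hour hand is at 30 x 9 + 0.5t degrees and the minute hand is at 6t degrees.
The smaller angle between them is 38 degrees when |30H - 5.5t| = 38 or |30H - 5.5t| = 322.
With H = 9, solve 30 x 9 - 5.5t = +/- target for each target:
  t = (30 x 9 - 38) / 5.5 = 42.18
  t = (30 x 9 + 38) / 5.5 = 56
  t = (30 x 9 - 322) / 5.5 = -9.45 (outside (0, 60))
  t = (30 x 9 + 322) / 5.5 = 107.64 (outside (0, 60))
Valid solutions in (0, 60): {42.18, 56} minutes.
The first occurrence is t = 42.18 minutes.
The hands form a 38-degree angle at 42.18 minutes past 9:00.

Final answer: 42.18 minutes past 9:00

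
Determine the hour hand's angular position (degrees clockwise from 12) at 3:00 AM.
The hour hand moves 30 degrees per hour and 0.5 degrees per minute.
At 3:00: (3) x 30 + 0 x 0.5 = 90 + 0 = 90 degrees

Final answer: 90 degrees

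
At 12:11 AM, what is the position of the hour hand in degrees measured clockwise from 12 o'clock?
The hour hand moves 30 degrees per hour and 0.5 degrees per minute.
At 12:11: (0) x 30 + 11 x 0.5 = 0 + 5.5 = 5.5 degrees

Final answer: 5.5 degrees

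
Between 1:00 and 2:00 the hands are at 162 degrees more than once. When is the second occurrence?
At t minutes past 1:00, the hour hand is at 30 x 1 + 0.5t degrees and the minute hand is at 6t degrees.
The smaller angle between them is 162 degrees when |30H - 5.5t| = 162 or |30H - 5.5t| = 198.
With H = 1, solve 30 x 1 - 5.5t = +/- target for each target:
  t = (30 x 1 - 162) / 5.5 = -24 (outside (0, 60))
  t = (30 x 1 + 162) / 5.5 = 34.91
  t = (30 x 1 - 198) / 5.5 = -30.55 (outside (0, 60))
  t = (30 x 1 + 198) / 5.5 = 41.45
Valid solutions in (0, 60): {34.91, 41.45} minutes.
The second occurrence is t = 41.45 minutes.
The hands form a 162-degree angle at 41.45 minutes past 1:00.

Final answer: 41.45 minutes past 1:00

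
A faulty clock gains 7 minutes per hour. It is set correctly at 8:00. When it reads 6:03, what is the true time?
For every 60 true minutes, the faulty clock advances 67 minutes, so 1 faulty-clock minute corresponds to 60/67 true minutes.
From 8:00 to 6:03 on the faulty dial is 603 minutes.
True elapsed: 603 x 60/67 = 540 minutes = 9 hours.
True time: 8:00 + 9 hours = 5:00.

Final answer: 5:00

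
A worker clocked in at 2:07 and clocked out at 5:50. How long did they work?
From 2:07 to 5:50:
(5 x 60 + 50) - (2 x 60 + 7) = 350 - 127 = 223 minutes
= 3 hours and 43 minutes

Final answer: 3 hours and 43 minutes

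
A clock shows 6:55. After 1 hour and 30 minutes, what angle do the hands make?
First find the time 1 hour and 30 minutes after 6:55.
Total minutes: 6 x 60 + 55 + 1 x 60 + 30 = 505.
505 mod 720 = 505 minutes = 8:25.
Now compute the angle at 8:25:
Hour hand: 8 x 30 + 25 x 0.5 = 252.5 degrees
Minute hand: 25 x 6 = 150 degrees
Difference: |252.5 - 150| = 102.5 degrees
The angle is 102.5 degrees

Final answer: 102.5 degrees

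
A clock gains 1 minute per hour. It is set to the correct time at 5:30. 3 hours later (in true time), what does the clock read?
For every 60 true minutes, the faulty clock advances 60 + 1 = 61 minutes.
True elapsed: 3 hours = 180 minutes.
Faulty clock advances: 180 x 61/60 = 183 minutes (drift: 3 minutes ahead).
Shown time: 5:30 + 183 minutes = 8:33.

Final answer: 8:33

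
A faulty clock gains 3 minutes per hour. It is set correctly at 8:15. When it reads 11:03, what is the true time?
For every 60 true minutes, the faulty clock advances 63 minutes, so 1 faulty-clock minute corresponds to 60/63 true minutes.
From 8:15 to 11:03 on the faulty dial is 168 minutes.
True elapsed: 168 x 60/63 = 160 minutes = 2 hours and 40 minutes.
True time: 8:15 + 2 hours and 40 minutes = 10:55.

Final answer: 10:55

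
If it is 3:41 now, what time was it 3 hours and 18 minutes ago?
Starting time: 3:41 = 221 total minutes past 12:00
Subtracting: 3 hours and 18 minutes = 198 minutes
221 - 198 = 23 minutes
= 23 minutes past 12:00 = 12:23

Final answer: 12:23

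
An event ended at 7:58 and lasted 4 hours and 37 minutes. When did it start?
Starting time: 7:58 = 478 total minutes past 12:00
Subtracting: 4 hours and 37 minutes = 277 minutes
478 - 277 = 201 minutes
= 3 hours and 21 minutes past 12:00 = 3:21

Final answer: 3:21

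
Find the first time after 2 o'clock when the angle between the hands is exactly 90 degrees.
At t minutes past 2:00, the hour hand is at 30 x 2 + 0.5t degrees and the minute hand is at 6t degrees.
The smaller angle between them is 90 degrees when |30H - 5.5t| = 90 or |30H - 5.5t| = 270.
With H = 2, solve 30 x 2 - 5.5t = +/- target for each target:
  t = (30 x 2 - 90) / 5.5 = -5.45 (outside (0, 60))
  t = (30 x 2 + 90) / 5.5 = 27.27
  t = (30 x 2 - 270) / 5.5 = -38.18 (outside (0, 60))
  t = (30 x 2 + 270) / 5.5 = 60 (outside (0, 60))
Valid solutions in (0, 60): {27.27} minutes.
The first occurrence is t = 27.27 minutes.
The hands form a 90-degree angle at 27.27 minutes past 2:00.

Final answer: 27.27 minutes past 2:00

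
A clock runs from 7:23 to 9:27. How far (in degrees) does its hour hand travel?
The hour hand moves 0.5 degrees per minute.
Time elapsed: 9:27 - 7:23 = 124 minutes
Angular displacement: 124 x 0.5 = 62 degrees

Final answer: 62 degrees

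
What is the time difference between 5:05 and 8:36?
From 5:05 to 8:36:
(8 x 60 + 36) - (5 x 60 + 5) = 516 - 305 = 211 minutes
= 3 hours and 31 minutes

Final answer: 3 hours and 31 minutes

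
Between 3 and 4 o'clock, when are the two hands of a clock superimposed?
The minute hand gains 5.5 degrees per minute on the hour hand.
At 3:00, the hour hand is at 90 degrees and the minute hand is at 0 degrees.
The gap is 90 degrees. Time to close: 90/5.5 = 60 x 3/11 = 16.36 minutes.
The hands overlap at 16.36 minutes past 3:00.

Final answer: 16.36 minutes past 3:00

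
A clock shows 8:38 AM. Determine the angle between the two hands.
Hour hand position: 8 x 30 + 38 x 0.5 = 259 degrees
Minute hand position: 38 x 6 = 228 degrees
Difference: |259 - 228| = 31 degrees
The angle between the hands is 31 degrees

Final answer: 31 degrees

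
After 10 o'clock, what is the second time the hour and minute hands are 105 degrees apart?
At t minutes past 10:00, the hour hand is at 30 x 10 + 0.5t degrees and the minute hand is at 6t degrees.
The smaller angle between them is 105 degrees when |30H - 5.5t| = 105 or |30H - 5.5t| = 255.
With H = 10, solve 30 x 10 - 5.5t = +/- target for each target:
  t = (30 x 10 - 105) / 5.5 = 35.45
  t = (30 x 10 + 105) / 5.5 = 73.64 (outside (0, 60))
  t = (30 x 10 - 255) / 5.5 = 8.18
  t = (30 x 10 + 255) / 5.5 = 100.91 (outside (0, 60))
Valid solutions in (0, 60): {8.18, 35.45} minutes.
The second occurrence is t = 35.45 minutes.
The hands form a 105-degree angle at 35.45 minutes past 10:00.

Final answer: 35.45 minutes past 10:00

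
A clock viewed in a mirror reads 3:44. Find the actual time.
Reflection across the vertical (12-6) axis maps a hand at angle A degrees to (360 - A) degrees, which sends a reading of T minutes past 12:00 to (720 - T) minutes past 12:00.
Mirror reads 3:44 = 224 minutes past 12:00.
Actual time: (720 - 224) mod 720 = 496 minutes = 8:16.

Final answer: 8:16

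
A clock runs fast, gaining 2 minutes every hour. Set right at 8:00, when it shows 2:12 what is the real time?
For every 60 true minutes, the faulty clock advances 62 minutes, so 1 faulty-clock minute corresponds to 60/62 true minutes.
From 8:00 to 2:12 on the faulty dial is 372 minutes.
True elapsed: 372 x 60/62 = 360 minutes = 6 hours.
True time: 8:00 + 6 hours = 2:00.

Final answer: 2:00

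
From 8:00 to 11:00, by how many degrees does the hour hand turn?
The hour hand moves 0.5 degrees per minute.
Time elapsed: 11:00 - 8:00 = 180 minutes
Angular displacement: 180 x 0.5 = 90 degrees

Final answer: 90 degrees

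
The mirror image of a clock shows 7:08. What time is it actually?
Reflection across the vertical (12-6) axis maps a hand at angle A degrees to (360 - A) degrees, which sends a reading of T minutes past 12:00 to (720 - T) minutes past 12:00.
Mirror reads 7:08 = 428 minutes past 12:00.
Actual time: (720 - 428) mod 720 = 292 minutes = 4:52.

Final answer: 4:52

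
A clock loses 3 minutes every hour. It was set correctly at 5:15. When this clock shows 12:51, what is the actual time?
For every 60 true minutes, the faulty clock advances 57 minutes, so 1 faulty-clock minute corresponds to 60/57 true minutes.
From 5:15 to 12:51 on the faulty dial is 456 minutes.
True elapsed: 456 x 60/57 = 480 minutes = 8 hours.
True time: 5:15 + 8 hours = 1:15.

Final answer: 1:15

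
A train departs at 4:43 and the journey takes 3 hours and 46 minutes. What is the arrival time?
Starting time: 4:43
Adding 46 minutes to 43 minutes: 43 + 46 = 89 minutes = 1 hour and 29 minutes
Adding 3 hours: 4 + 3 + 1 (carry) = 8
Final time: 8:29

Final answer: 8:29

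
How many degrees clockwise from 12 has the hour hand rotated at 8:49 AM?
The hour hand moves 30 degrees per hour and 0.5 degrees per minute.
At 8:49: (8) x 30 + 49 x 0.5 = 240 + 24.5 = 264.5 degrees

Final answer: 264.5 degrees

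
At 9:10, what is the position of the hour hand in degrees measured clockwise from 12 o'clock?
The hour hand moves 30 degrees per hour and 0.5 degrees per minute.
At 9:10: (9) x 30 + 10 x 0.5 = 270 + 5 = 275 degrees

Final answer: 275 degrees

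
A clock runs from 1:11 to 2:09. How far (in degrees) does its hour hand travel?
The hour hand moves 0.5 degrees per minute.
Time elapsed: 2:09 - 1:11 = 58 minutes
Angular displacement: 58 x 0.5 = 29 degrees

Final answer: 29 degrees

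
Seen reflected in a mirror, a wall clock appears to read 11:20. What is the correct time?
Reflection across the vertical (12-6) axis maps a hand at angle A degrees to (360 - A) degrees, which sends a reading of T minutes past 12:00 to (720 - T) minutes past 12:00.
Mirror reads 11:20 = 680 minutes past 12:00.
Actual time: (720 - 680) mod 720 = 40 minutes = 12:40.

Final answer: 12:40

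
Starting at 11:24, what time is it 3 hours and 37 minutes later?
Starting time: 11:24
Adding 37 minutes to 24 minutes: 24 + 37 = 61 minutes = 1 hour and 1 minute
Adding 3 hours: 11 + 3 + 1 (carry) = 15 - 12 = 3
Final time: 3:01

Final answer: 3:01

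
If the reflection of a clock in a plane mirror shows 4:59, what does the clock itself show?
Reflection across the vertical (12-6) axis maps a hand at angle A degrees to (360 - A) degrees, which sends a reading of T minutes past 12:00 to (720 - T) minutes past 12:00.
Mirror reads 4:59 = 299 minutes past 12:00.
Actual time: (720 - 299) mod 720 = 421 minutes = 7:01.

Final answer: 7:01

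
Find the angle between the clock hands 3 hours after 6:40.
First find the time 3 hours after 6:40.
Total minutes: 6 x 60 + 40 + 3 x 60 + 0 = 580.
580 mod 720 = 580 minutes = 9:40.
Now compute the angle at 9:40:
Hour hand: 9 x 30 + 40 x 0.5 = 290 degrees
Minute hand: 40 x 6 = 240 degrees
Difference: |290 - 240| = 50 degrees
The angle is 50 degrees

Final answer: 50 degrees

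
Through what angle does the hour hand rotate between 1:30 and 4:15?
The hour hand moves 0.5 degrees per minute.
Time elapsed: 4:15 - 1:30 = 165 minutes
Angular displacement: 165 x 0.5 = 82.5 degrees

Final answer: 82.5 degrees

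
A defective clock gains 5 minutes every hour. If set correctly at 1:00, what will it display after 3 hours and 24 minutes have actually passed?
For every 60 true minutes, the faulty clock advances 60 + 5 = 65 minutes.
True elapsed: 3 hours and 24 minutes = 204 minutes.
Faulty clock advances: 204 x 65/60 = 221 minutes (drift: 17 minutes ahead).
Shown time: 1:00 + 221 minutes = 4:41.

Final answer: 4:41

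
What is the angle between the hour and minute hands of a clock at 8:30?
Hour hand position: 8 x 30 + 30 x 0.5 = 255 degrees
Minute hand position: 30 x 6 = 180 degrees
Difference: |255 - 180| = 75 degrees
The angle between the hands is 75 degrees

Final answer: 75 degrees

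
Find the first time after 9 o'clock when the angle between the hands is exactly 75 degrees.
At t minutes past 9:00, the hour hand is at 30 x 9 + 0.5t degrees and the minute hand is at 6t degrees.
The smaller angle between them is 75 degrees when |30H - 5.5t| = 75 or |30H - 5.5t| = 285.
With H = 9, solve 30 x 9 - 5.5t = +/- target for each target:
  t = (30 x 9 - 75) / 5.5 = 35.45
  t = (30 x 9 + 75) / 5.5 = 62.73 (outside (0, 60))
  t = (30 x 9 - 285) / 5.5 = -2.73 (outside (0, 60))
  t = (30 x 9 + 285) / 5.5 = 100.91 (outside (0, 60))
Valid solutions in (0, 60): {35.45} minutes.
The first occurrence is t = 35.45 minutes.
The hands form a 75-degree angle at 35.45 minutes past 9:00.

Final answer: 35.45 minutes past 9:00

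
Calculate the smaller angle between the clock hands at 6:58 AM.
Hour hand position: 6 x 30 + 58 x 0.5 = 209 degrees
Minute hand position: 58 x 6 = 348 degrees
Difference: |209 - 348| = 139 degrees
The angle between the hands is 139 degrees

Final answer: 139 degrees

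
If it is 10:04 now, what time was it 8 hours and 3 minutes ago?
Starting time: 10:04 = 604 total minutes past 12:00
Subtracting: 8 hours and 3 minutes = 483 minutes
604 - 483 = 121 minutes
= 2 hours and 1 minute past 12:00 = 2:01

Final answer: 2:01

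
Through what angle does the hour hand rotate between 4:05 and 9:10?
The hour hand moves 0.5 degrees per minute.
Time elapsed: 9:10 - 4:05 = 305 minutes
Angular displacement: 305 x 0.5 = 152.5 degrees

Final answer: 152.5 degrees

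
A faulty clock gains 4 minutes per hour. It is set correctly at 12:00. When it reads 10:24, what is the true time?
For every 60 true minutes, the faulty clock advances 64 minutes, so 1 faulty-clock minute corresponds to 60/64 true minutes.
From 12:00 to 10:24 on the faulty dial is 624 minutes.
True elapsed: 624 x 60/64 = 585 minutes = 9 hours and 45 minutes.
True time: 12:00 + 9 hours and 45 minutes = 9:45.

Final answer: 9:45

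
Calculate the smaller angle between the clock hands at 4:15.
Hour hand position: 4 x 30 + 15 x 0.5 = 127.5 degrees
Minute hand position: 15 x 6 = 90 degrees
Difference: |127.5 - 90| = 37.5 degrees
The angle between the hands is 37.5 degrees

Final answer: 37.5 degrees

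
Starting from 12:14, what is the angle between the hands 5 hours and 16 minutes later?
First find the time 5 hours and 16 minutes after 12:14.
Total minutes: 12 x 60 + 14 + 5 x 60 + 16 = 1050.
1050 mod 720 = 330 minutes = 5:30.
Now compute the angle at 5:30:
Hour hand: 5 x 30 + 30 x 0.5 = 165 degrees
Minute hand: 30 x 6 = 180 degrees
Difference: |165 - 180| = 15 degrees
The angle is 15 degrees

Final answer: 15 degrees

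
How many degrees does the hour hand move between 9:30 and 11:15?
The hour hand moves 0.5 degrees per minute.
Time elapsed: 11:15 - 9:30 = 105 minutes
Angular displacement: 105 x 0.5 = 52.5 degrees

Final answer: 52.5 degrees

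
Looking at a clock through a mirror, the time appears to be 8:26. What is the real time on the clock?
Reflection across the vertical (12-6) axis maps a hand at angle A degrees to (360 - A) degrees, which sends a reading of T minutes past 12:00 to (720 - T) minutes past 12:00.
Mirror reads 8:26 = 506 minutes past 12:00.
Actual time: (720 - 506) mod 720 = 214 minutes = 3:34.

Final answer: 3:34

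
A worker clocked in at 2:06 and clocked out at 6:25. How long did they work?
From 2:06 to 6:25:
(6 x 60 + 25) - (2 x 60 + 6) = 385 - 126 = 259 minutes
= 4 hours and 19 minutes

Final answer: 4 hours and 19 minutes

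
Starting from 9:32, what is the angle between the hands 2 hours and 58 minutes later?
First find the time 2 hours and 58 minutes after 9:32.
Total minutes: 9 x 60 + 32 + 2 x 60 + 58 = 750.
750 mod 720 = 30 minutes = 12:30.
Now compute the angle at 12:30:
Hour hand: 0 x 30 + 30 x 0.5 = 15 degrees
Minute hand: 30 x 6 = 180 degrees
Difference: |15 - 180| = 165 degrees
The angle is 165 degrees

Final answer: 165 degrees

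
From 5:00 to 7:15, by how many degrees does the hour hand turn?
The hour hand moves 0.5 degrees per minute.
Time elapsed: 7:15 - 5:00 = 135 minutes
Angular displacement: 135 x 0.5 = 67.5 degrees

Final answer: 67.5 degrees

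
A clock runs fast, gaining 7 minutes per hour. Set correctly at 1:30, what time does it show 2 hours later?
For every 60 true minutes, the faulty clock advances 60 + 7 = 67 minutes.
True elapsed: 2 hours = 120 minutes.
Faulty clock advances: 120 x 67/60 = 134 minutes (drift: 14 minutes ahead).
Shown time: 1:30 + 134 minutes = 3:44.

Final answer: 3:44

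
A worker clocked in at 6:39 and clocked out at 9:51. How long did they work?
From 6:39 to 9:51:
(9 x 60 + 51) - (6 x 60 + 39) = 591 - 399 = 192 minutes
= 3 hours and 12 minutes

Final answer: 3 hours and 12 minutes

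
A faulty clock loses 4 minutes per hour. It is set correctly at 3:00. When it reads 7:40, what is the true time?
For every 60 true minutes, the faulty clock advances 56 minutes, so 1 faulty-clock minute corresponds to 60/56 true minutes.
From 3:00 to 7:40 on the faulty dial is 280 minutes.
True elapsed: 280 x 60/56 = 300 minutes = 5 hours.
True time: 3:00 + 5 hours = 8:00.

Final answer: 8:00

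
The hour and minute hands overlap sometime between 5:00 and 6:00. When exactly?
The minute hand gains 5.5 degrees per minute on the hour hand.
At 5:00, the hour hand is at 150 degrees and the minute hand is at 0 degrees.
The gap is 150 degrees. Time to close: 150/5.5 = 60 x 5/11 = 27.27 minutes.
The hands overlap at 27.27 minutes past 5:00.

Final answer: 27.27 minutes past 5:00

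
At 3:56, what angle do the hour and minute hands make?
Hour hand position: 3 x 30 + 56 x 0.5 = 118 degrees
Minute hand position: 56 x 6 = 336 degrees
Difference: |118 - 336| = 218 degrees
Since 218 > 180, the smaller angle is 360 - 218 = 142 degrees

Final answer: 142 degrees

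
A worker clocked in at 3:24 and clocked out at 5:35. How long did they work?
From 3:24 to 5:35:
(5 x 60 + 35) - (3 x 60 + 24) = 335 - 204 = 131 minutes
= 2 hours and 11 minutes

Final answer: 2 hours and 11 minutes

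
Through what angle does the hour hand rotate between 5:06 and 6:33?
The hour hand moves 0.5 degrees per minute.
Time elapsed: 6:33 - 5:06 = 87 minutes
Angular displacement: 87 x 0.5 = 43.5 degrees

Final answer: 43.5 degrees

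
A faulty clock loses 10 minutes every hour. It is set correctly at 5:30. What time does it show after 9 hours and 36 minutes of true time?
For every 60 true minutes, the faulty clock advances 60 - 10 = 50 minutes.
True elapsed: 9 hours and 36 minutes = 576 minutes.
Faulty clock advances: 576 x 50/60 = 480 minutes (drift: 96 minutes behind).
Shown time: 5:30 + 480 minutes = 1:30.

Final answer: 1:30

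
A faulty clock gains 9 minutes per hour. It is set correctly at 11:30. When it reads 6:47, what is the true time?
For every 60 true minutes, the faulty clock advances 69 minutes, so 1 faulty-clock minute corresponds to 60/69 true minutes.
From 11:30 to 6:47 on the faulty dial is 437 minutes.
True elapsed: 437 x 60/69 = 380 minutes = 6 hours and 20 minutes.
True time: 11:30 + 6 hours and 20 minutes = 5:50.

Final answer: 5:50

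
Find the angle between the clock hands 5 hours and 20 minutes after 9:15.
First find the time 5 hours and 20 minutes after 9:15.
Total minutes: 9 x 60 + 15 + 5 x 60 + 20 = 875.
875 mod 720 = 155 minutes = 2:35.
Now compute the angle at 2:35:
Hour hand: 2 x 30 + 35 x 0.5 = 77.5 degrees
Minute hand: 35 x 6 = 210 degrees
Difference: |77.5 - 210| = 132.5 degrees
The angle is 132.5 degrees

Final answer: 132.5 degrees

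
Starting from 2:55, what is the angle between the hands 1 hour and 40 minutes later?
First find the time 1 hour and 40 minutes after 2:55.
Total minutes: 2 x 60 + 55 + 1 x 60 + 40 = 275.
275 mod 720 = 275 minutes = 4:35.
Now compute the angle at 4:35:
Hour hand: 4 x 30 + 35 x 0.5 = 137.5 degrees
Minute hand: 35 x 6 = 210 degrees
Difference: |137.5 - 210| = 72.5 degrees
The angle is 72.5 degrees

Final answer: 72.5 degrees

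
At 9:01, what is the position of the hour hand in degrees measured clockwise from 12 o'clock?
The hour hand moves 30 degrees per hour and 0.5 degrees per minute.
At 9:01: (9) x 30 + 1 x 0.5 = 270 + 0.5 = 270.5 degrees

Final answer: 270.5 degrees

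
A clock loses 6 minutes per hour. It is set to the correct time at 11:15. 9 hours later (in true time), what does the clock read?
For every 60 true minutes, the faulty clock advances 60 - 6 = 54 minutes.
True elapsed: 9 hours = 540 minutes.
Faulty clock advances: 540 x 54/60 = 486 minutes (drift: 54 minutes behind).
Shown time: 11:15 + 486 minutes = 7:21.

Final answer: 7:21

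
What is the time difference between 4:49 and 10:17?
From 4:49 to 10:17:
(10 x 60 + 17) - (4 x 60 + 49) = 617 - 289 = 328 minutes
= 5 hours and 28 minutes

Final answer: 5 hours and 28 minutes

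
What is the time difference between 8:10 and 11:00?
From 8:10 to 11:00:
(11 x 60 + 0) - (8 x 60 + 10) = 660 - 490 = 170 minutes
= 2 hours and 50 minutes

Final answer: 2 hours and 50 minutes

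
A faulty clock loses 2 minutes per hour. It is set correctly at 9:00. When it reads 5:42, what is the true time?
For every 60 true minutes, the faulty clock advances 58 minutes, so 1 faulty-clock minute corresponds to 60/58 true minutes.
From 9:00 to 5:42 on the faulty dial is 522 minutes.
True elapsed: 522 x 60/58 = 540 minutes = 9 hours.
True time: 9:00 + 9 hours = 6:00.

Final answer: 6:00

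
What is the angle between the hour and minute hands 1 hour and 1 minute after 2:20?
First find the time 1 hour and 1 minute after 2:20.
Total minutes: 2 x 60 + 20 + 1 x 60 + 1 = 201.
201 mod 720 = 201 minutes = 3:21.
Now compute the angle at 3:21:
Hour hand: 3 x 30 + 21 x 0.5 = 100.5 degrees
Minute hand: 21 x 6 = 126 degrees
Difference: |100.5 - 126| = 25.5 degrees
The angle is 25.5 degrees

Final answer: 25.5 degrees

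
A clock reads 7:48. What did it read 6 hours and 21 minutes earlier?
Starting time: 7:48 = 468 total minutes past 12:00
Subtracting: 6 hours and 21 minutes = 381 minutes
468 - 381 = 87 minutes
= 1 hour and 27 minutes past 12:00 = 1:27

Final answer: 1:27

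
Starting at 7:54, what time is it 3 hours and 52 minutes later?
Starting time: 7:54
Adding 52 minutes to 54 minutes: 54 + 52 = 106 minutes = 1 hour and 46 minutes
Adding 3 hours: 7 + 3 + 1 (carry) = 11
Final time: 11:46

Final answer: 11:46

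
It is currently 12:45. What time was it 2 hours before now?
Starting time: 12:45 = 45 total minutes past 12:00
Subtracting: 2 hours = 120 minutes
45 - 120 = -75 (negative, add 12 hours = 720) = 645 minutes
= 10 hours and 45 minutes past 12:00 = 10:45

Final answer: 10:45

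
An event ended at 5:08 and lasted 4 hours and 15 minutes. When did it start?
Starting time: 5:08 = 308 total minutes past 12:00
Subtracting: 4 hours and 15 minutes = 255 minutes
308 - 255 = 53 minutes
= 53 minutes past 12:00 = 12:53

Final answer: 12:53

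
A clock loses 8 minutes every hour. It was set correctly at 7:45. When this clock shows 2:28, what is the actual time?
For every 60 true minutes, the faulty clock advances 52 minutes, so 1 faulty-clock minute corresponds to 60/52 true minutes.
From 7:45 to 2:28 on the faulty dial is 403 minutes.
True elapsed: 403 x 60/52 = 465 minutes = 7 hours and 45 minutes.
True time: 7:45 + 7 hours and 45 minutes = 3:30.

Final answer: 3:30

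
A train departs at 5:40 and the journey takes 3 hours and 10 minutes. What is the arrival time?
Starting time: 5:40
Adding 10 minutes to 40 minutes: 40 + 10 = 50 minutes
Adding 3 hours: 5 + 3 = 8
Final time: 8:50

Final answer: 8:50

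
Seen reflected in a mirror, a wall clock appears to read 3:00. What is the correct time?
Reflection across the vertical (12-6) axis maps a hand at angle A degrees to (360 - A) degrees, which sends a reading of T minutes past 12:00 to (720 - T) minutes past 12:00.
Mirror reads 3:00 = 180 minutes past 12:00.
Actual time: (720 - 180) mod 720 = 540 minutes = 9:00.

Final answer: 9:00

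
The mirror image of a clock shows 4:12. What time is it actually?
Reflection across the vertical (12-6) axis maps a hand at angle A degrees to (360 - A) degrees, which sends a reading of T minutes past 12:00 to (720 - T) minutes past 12:00.
Mirror reads 4:12 = 252 minutes past 12:00.
Actual time: (720 - 252) mod 720 = 468 minutes = 7:48.

Final answer: 7:48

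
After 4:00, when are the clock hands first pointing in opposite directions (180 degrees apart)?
For hands to be 180 degrees apart: |30H - 5.5t| = 180
With H = 4: t = (30 x 4 + 180)/5.5 = 54.55 or t = (30 x 4 - 180)/5.5 = -10.91
First valid solution (0 < t < 60): t = 54.55 minutes
The hands are opposite at 54.55 minutes past 4:00.

Final answer: 54.55 minutes past 4:00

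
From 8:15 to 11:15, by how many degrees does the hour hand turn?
The hour hand moves 0.5 degrees per minute.
Time elapsed: 11:15 - 8:15 = 180 minutes
Angular displacement: 180 x 0.5 = 90 degrees

Final answer: 90 degrees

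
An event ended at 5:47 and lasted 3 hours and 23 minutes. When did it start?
Starting time: 5:47 = 347 total minutes past 12:00
Subtracting: 3 hours and 23 minutes = 203 minutes
347 - 203 = 144 minutes
= 2 hours and 24 minutes past 12:00 = 2:24

Final answer: 2:24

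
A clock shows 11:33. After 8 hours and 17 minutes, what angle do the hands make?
First find the time 8 hours and 17 minutes after 11:33.
Total minutes: 11 x 60 + 33 + 8 x 60 + 17 = 1190.
1190 mod 720 = 470 minutes = 7:50.
Now compute the angle at 7:50:
Hour hand: 7 x 30 + 50 x 0.5 = 235 degrees
Minute hand: 50 x 6 = 300 degrees
Difference: |235 - 300| = 65 degrees
The angle is 65 degrees

Final answer: 65 degrees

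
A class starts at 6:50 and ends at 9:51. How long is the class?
From 6:50 to 9:51:
(9 x 60 + 51) - (6 x 60 + 50) = 591 - 410 = 181 minutes
= 3 hours and 1 minute

Final answer: 3 hours and 1 minute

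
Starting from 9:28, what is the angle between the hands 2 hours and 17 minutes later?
First find the time 2 hours and 17 minutes after 9:28.
Total minutes: 9 x 60 + 28 + 2 x 60 + 17 = 705.
705 mod 720 = 705 minutes = 11:45.
Now compute the angle at 11:45:
Hour hand: 11 x 30 + 45 x 0.5 = 352.5 degrees
Minute hand: 45 x 6 = 270 degrees
Difference: |352.5 - 270| = 82.5 degrees
The angle is 82.5 degrees

Final answer: 82.5 degrees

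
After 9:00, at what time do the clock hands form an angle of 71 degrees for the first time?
At t minutes past 9:00, the hour hand is at 30 x 9 + 0.5t degrees and the minute hand is at 6t degrees.
The smaller angle between them is 71 degrees when |30H - 5.5t| = 71 or |30H - 5.5t| = 289.
With H = 9, solve 30 x 9 - 5.5t = +/- target for each target:
  t = (30 x 9 - 71) / 5.5 = 36.18
  t = (30 x 9 + 71) / 5.5 = 62 (outside (0, 60))
  t = (30 x 9 - 289) / 5.5 = -3.45 (outside (0, 60))
  t = (30 x 9 + 289) / 5.5 = 101.64 (outside (0, 60))
Valid solutions in (0, 60): {36.18} minutes.
The first occurrence is t = 36.18 minutes.
The hands form a 71-degree angle at 36.18 minutes past 9:00.

Final answer: 36.18 minutes past 9:00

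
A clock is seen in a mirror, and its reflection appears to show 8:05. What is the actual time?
Reflection across the vertical (12-6) axis maps a hand at angle A degrees to (360 - A) degrees, which sends a reading of T minutes past 12:00 to (720 - T) minutes past 12:00.
Mirror reads 8:05 = 485 minutes past 12:00.
Actual time: (720 - 485) mod 720 = 235 minutes = 3:55.

Final answer: 3:55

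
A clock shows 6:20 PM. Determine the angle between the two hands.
Hour hand position: 6 x 30 + 20 x 0.5 = 190 degrees
Minute hand position: 20 x 6 = 120 degrees
Difference: |190 - 120| = 70 degrees
The angle between the hands is 70 degrees

Final answer: 70 degrees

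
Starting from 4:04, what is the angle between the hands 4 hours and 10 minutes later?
First find the time 4 hours and 10 minutes after 4:04.
Total minutes: 4 x 60 + 4 + 4 x 60 + 10 = 494.
494 mod 720 = 494 minutes = 8:14.
Now compute the angle at 8:14:
Hour hand: 8 x 30 + 14 x 0.5 = 247 degrees
Minute hand: 14 x 6 = 84 degrees
Difference: |247 - 84| = 163 degrees
The angle is 163 degrees

Final answer: 163 degrees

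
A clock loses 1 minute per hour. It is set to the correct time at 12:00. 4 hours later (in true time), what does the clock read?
For every 60 true minutes, the faulty clock advances 60 - 1 = 59 minutes.
True elapsed: 4 hours = 240 minutes.
Faulty clock advances: 240 x 59/60 = 236 minutes (drift: 4 minutes behind).
Shown time: 12:00 + 236 minutes = 3:56.

Final answer: 3:56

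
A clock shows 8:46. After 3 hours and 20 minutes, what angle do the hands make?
First find the time 3 hours and 20 minutes after 8:46.
Total minutes: 8 x 60 + 46 + 3 x 60 + 20 = 726.
726 mod 720 = 6 minutes = 12:06.
Now compute the angle at 12:06:
Hour hand: 0 x 30 + 6 x 0.5 = 3 degrees
Minute hand: 6 x 6 = 36 degrees
Difference: |3 - 36| = 33 degrees
The angle is 33 degrees

Final answer: 33 degrees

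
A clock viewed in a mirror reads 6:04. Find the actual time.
Reflection across the vertical (12-6) axis maps a hand at angle A degrees to (360 - A) degrees, which sends a reading of T minutes past 12:00 to (720 - T) minutes past 12:00.
Mirror reads 6:04 = 364 minutes past 12:00.
Actual time: (720 - 364) mod 720 = 356 minutes = 5:56.

Final answer: 5:56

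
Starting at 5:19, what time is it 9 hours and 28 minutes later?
Starting time: 5:19
Adding 28 minutes to 19 minutes: 19 + 28 = 47 minutes
Adding 9 hours: 5 + 9 = 14 - 12 = 2
Final time: 2:47

Final answer: 2:47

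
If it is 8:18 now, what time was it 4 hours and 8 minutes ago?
Starting time: 8:18 = 498 total minutes past 12:00
Subtracting: 4 hours and 8 minutes = 248 minutes
498 - 248 = 250 minutes
= 4 hours and 10 minutes past 12:00 = 4:10

Final answer: 4:10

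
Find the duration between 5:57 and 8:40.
From 5:57 to 8:40:
(8 x 60 + 40) - (5 x 60 + 57) = 520 - 357 = 163 minutes
= 2 hours and 43 minutes

Final answer: 2 hours and 43 minutes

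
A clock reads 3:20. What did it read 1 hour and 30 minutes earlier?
Starting time: 3:20 = 200 total minutes past 12:00
Subtracting: 1 hour and 30 minutes = 90 minutes
200 - 90 = 110 minutes
= 1 hour and 50 minutes past 12:00 = 1:50

Final answer: 1:50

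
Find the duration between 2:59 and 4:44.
From 2:59 to 4:44:
(4 x 60 + 44) - (2 x 60 + 59) = 284 - 179 = 105 minutes
= 1 hour and 45 minutes

Final answer: 1 hour and 45 minutes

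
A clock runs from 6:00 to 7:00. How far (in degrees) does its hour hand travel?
The hour hand moves 0.5 degrees per minute.
Time elapsed: 7:00 - 6:00 = 60 minutes
Angular displacement: 60 x 0.5 = 30 degrees

Final answer: 30 degrees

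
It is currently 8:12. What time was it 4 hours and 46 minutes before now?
Starting time: 8:12 = 492 total minutes past 12:00
Subtracting: 4 hours and 46 minutes = 286 minutes
492 - 286 = 206 minutes
= 3 hours and 26 minutes past 12:00 = 3:26

Final answer: 3:26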